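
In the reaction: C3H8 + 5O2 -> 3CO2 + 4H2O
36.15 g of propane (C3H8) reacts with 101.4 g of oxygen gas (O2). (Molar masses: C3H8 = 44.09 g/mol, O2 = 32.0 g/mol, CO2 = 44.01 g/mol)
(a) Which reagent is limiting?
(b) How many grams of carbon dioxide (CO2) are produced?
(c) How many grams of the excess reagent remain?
(a) O2, (b) 83.67 g, (c) 8.208 g

Moles of C3H8 = 36.15 g ÷ 44.09 g/mol = 0.819914 mol
Moles of O2 = 101.4 g ÷ 32.0 g/mol = 3.16875 mol
Moles ÷ coefficient: C3H8: 0.819914/1 = 0.8199, O2: 3.16875/5 = 0.6338
(a) O2 has the smaller value, so O2 is the limiting reagent.
(b) Moles of CO2 = 3.16875 mol O2 × (3/5) = 1.90125 mol; mass = 1.90125 mol × 44.01 g/mol = 83.67 g
(c) C3H8 consumed = 3.16875 × (1/5) = 0.63375 mol; remaining = 0.819914 − 0.63375 = 0.186164 mol; mass = 0.186164 mol × 44.09 g/mol = 8.208 g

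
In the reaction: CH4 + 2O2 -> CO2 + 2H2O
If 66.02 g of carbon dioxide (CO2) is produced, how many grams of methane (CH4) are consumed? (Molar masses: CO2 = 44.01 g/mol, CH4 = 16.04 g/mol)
Moles of CO2 = 66.02 g ÷ 44.01 g/mol = 1.50011 mol
Mole ratio: 1 mol CH4 / 1 mol CO2
Moles of CH4 = 1.50011 × (1/1) = 1.50011 mol
Mass of CH4 = 1.50011 mol × 16.04 g/mol = 24.06 g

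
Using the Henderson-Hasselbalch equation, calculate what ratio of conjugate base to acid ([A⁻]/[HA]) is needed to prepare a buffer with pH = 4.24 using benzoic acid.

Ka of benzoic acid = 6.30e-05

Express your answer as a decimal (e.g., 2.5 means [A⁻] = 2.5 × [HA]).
[A⁻]/[HA] = 1.095

pKa = −log(6.30e-05) = 4.2007. pH = pKa + log([A⁻]/[HA]). 4.24 = 4.2007 + log(ratio). log(ratio) = 4.24 − 4.2007 = 0.0393. ratio = 10^(0.0393) = 1.095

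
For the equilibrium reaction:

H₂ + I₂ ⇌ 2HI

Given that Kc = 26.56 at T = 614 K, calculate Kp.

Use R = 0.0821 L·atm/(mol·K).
K_p = 26.5600

Δn = (moles gaseous products) − (moles gaseous reactants) = 0
T = 614 K; RT = 0.0821 × 614 = 50.4094
Kp = Kc·(RT)^Δn = 26.56 × (50.4094)^0 = 26.56 × 1 = 26.5600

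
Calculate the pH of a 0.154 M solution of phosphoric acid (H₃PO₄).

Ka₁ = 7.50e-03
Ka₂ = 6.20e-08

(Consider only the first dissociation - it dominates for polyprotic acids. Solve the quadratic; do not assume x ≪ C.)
pH = 1.52

x² + Ka₁·x − Ka₁·C = 0 with Ka₁ = 7.50e-03, C = 0.154.
x = (−Ka₁ + √(Ka₁² + 4·Ka₁·C))/2 = 3.0442e-02 M, so pH = 1.52.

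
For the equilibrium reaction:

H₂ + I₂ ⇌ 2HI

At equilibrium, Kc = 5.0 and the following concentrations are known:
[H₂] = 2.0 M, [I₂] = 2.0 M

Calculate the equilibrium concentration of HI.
[HI] = 4.4721 M

Kc = ([HI]^2) / ([H₂] × [I₂]) = 5.0
[HI]^2 = Kc · (reactant terms)/(other product terms) = 5.0 · 4 / 1 = 20
[HI] = (20)^(1/2) = 4.4721 M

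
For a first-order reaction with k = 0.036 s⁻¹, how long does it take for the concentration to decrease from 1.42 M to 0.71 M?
19.25 s

From ln[A] = ln[A]₀ - k·t: t = ln([A]₀/[A])/k = ln(1.42/0.71)/0.036 = ln(2.0000)/0.036 = 0.6931/0.036 = 19.25 s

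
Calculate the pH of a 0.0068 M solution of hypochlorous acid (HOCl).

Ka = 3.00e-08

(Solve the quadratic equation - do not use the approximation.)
pH = 4.85

x² + Ka×x - Ka×C = 0. Using quadratic formula: [H⁺] = 1.4268e-05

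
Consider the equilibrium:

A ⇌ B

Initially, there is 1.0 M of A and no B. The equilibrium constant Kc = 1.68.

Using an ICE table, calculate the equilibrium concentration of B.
[B] = 0.627 M

ICE: [A] = 1.0 − x, [B] = x.
Kc = x/(1.0 − x) = 1.68 ⇒ x = 1.68·1.0/(1 + 1.68) = 1.68/2.68 = 0.6269.
[B] = x = 0.627 M.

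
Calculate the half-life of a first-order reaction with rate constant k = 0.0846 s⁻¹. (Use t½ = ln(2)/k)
8.19 s

t½ = ln(2)/k = 0.6931/0.0846 = 8.19 s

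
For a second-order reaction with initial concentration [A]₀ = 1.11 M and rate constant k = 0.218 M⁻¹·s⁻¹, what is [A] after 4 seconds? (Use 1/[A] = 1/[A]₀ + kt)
0.5640 M

1/[A] = 1/[A]₀ + k·t = 1/1.11 + (0.218)·(4) = 0.9009 + 0.8720 = 1.7729
[A] = 1/1.7729 = 0.5640 M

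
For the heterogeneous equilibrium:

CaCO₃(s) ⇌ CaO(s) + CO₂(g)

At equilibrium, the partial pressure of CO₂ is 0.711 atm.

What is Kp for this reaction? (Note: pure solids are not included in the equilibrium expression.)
K_p = 0.711

Solids (CaCO₃, CaO) have activity 1 and are excluded.
Kp = P(CO₂) = 0.711.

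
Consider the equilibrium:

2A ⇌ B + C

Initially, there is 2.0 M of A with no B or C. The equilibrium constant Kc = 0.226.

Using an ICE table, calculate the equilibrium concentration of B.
[B] = 0.487 M

ICE: [A] = 2.0 − 2x, [B] = [C] = x.
Kc = x²/(2.0 − 2x)² = 0.226 ⇒ √Kc = x/(2.0 − 2x).
x = √0.226·2.0/(1 + 2√0.226) = 0.47539·2.0/1.9508 = 0.48739.
[B] = x = 0.487 M.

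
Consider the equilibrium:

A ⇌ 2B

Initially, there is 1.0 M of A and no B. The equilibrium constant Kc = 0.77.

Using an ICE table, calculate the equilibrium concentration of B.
[B] = 0.706 M

ICE: [A] = 1.0 − x, [B] = 2x.
Kc = (2x)²/(1.0 − x) = 0.77 ⇒ 4x² + 0.77x − 0.77 = 0.
x = (−0.77 + √(0.77² + 4·4·0.77))/(2·4) = (−0.77 + √12.913)/8 = 0.35293.
[B] = 2x = 0.706 M.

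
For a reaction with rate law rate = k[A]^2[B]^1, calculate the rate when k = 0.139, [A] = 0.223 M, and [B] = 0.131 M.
0.0009055 M/s

rate = k·[A]^2·[B]^1 = 0.139·(0.223)^2·(0.131)^1 = 0.139·0.049729·0.131 = 0.0009055 M/s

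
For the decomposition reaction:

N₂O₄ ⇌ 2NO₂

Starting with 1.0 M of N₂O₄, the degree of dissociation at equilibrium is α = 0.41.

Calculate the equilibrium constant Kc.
K_c = 1.1397

x = α·[A]₀ = 0.41 × 1.0 = 0.41 M dissociated.
At eq: [N₂O₄] = 1.0 − 0.41 = 0.59 M; [NO₂] = 2x = 0.82 M.
Kc = [NO₂]²/[N₂O₄] = (0.82)²/0.59 = 1.14.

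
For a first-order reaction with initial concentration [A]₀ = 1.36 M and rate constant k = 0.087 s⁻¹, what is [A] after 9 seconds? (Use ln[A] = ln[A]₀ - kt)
0.6216 M

ln[A] = ln[A]₀ - k·t = ln(1.36) - (0.087)·(9) = 0.3075 - 0.7830 = -0.4755
[A] = e^(-0.4755) = 0.6216 M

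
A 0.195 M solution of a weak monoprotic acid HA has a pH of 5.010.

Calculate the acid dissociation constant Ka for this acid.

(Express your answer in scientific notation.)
K_a = 4.90e-10

[H⁺] = 10^(−pH) = 10^(−5.010) = 9.772e-06 M. For HA ⇌ H⁺ + A⁻, Ka = x²/(C − x) = (9.772e-06)²/(0.195 − 9.772e-06) = 4.90e-10.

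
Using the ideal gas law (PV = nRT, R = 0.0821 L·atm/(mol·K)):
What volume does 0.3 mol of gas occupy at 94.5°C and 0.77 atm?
T = 94.5°C + 273.15 = 367.65 K
V = nRT/P = (0.3 × 0.0821 × 367.65) / 0.77
V = 11.76 L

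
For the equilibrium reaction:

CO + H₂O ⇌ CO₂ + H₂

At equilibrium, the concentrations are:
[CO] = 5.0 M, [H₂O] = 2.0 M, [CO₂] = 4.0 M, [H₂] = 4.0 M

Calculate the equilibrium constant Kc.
K_c = 1.6000

Kc = ([CO₂] × [H₂]) / ([CO] × [H₂O])
   = ((4.0)·(4.0)) / ((5.0)·(2.0))
   = 16 / 10 = 1.6000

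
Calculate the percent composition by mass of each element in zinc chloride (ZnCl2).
Zn: 47.97%, Cl: 52.03%

Molar mass of ZnCl2 = 136.28 g/mol
% Zn = (1 × 65.38) / 136.28 × 100% = 65.38 / 136.28 × 100% = 47.97%
% Cl = (2 × 35.45) / 136.28 × 100% = 70.9 / 136.28 × 100% = 52.03%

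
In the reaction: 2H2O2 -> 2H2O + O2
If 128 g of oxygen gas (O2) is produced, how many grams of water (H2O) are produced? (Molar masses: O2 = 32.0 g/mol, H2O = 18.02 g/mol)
Moles of O2 = 128 g ÷ 32.0 g/mol = 4 mol
Mole ratio: 2 mol H2O / 1 mol O2
Moles of H2O = 4 × (2/1) = 8 mol
Mass of H2O = 8 mol × 18.02 g/mol = 144.2 g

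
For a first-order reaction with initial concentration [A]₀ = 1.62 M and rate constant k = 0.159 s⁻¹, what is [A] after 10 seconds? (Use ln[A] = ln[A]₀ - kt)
0.3304 M

ln[A] = ln[A]₀ - k·t = ln(1.62) - (0.159)·(10) = 0.4824 - 1.5900 = -1.1076
[A] = e^(-1.1076) = 0.3304 M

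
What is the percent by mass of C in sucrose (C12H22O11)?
Mass of C in formula = 12.01 × 12 = 144.12 g/mol
Molar mass = 342.3 g/mol
% C = (144.12/342.3) × 100% = 42.10%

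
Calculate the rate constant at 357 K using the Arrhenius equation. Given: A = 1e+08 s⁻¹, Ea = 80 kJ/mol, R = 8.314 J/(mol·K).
1.97e-04 s⁻¹

k = A·exp(-Ea/(R·T)) = 1e+08·exp(-80000/(8.314·357)) = 1e+08·exp(-26.9533) = 1e+08·1.9694e-12 = 1.97e-04 s⁻¹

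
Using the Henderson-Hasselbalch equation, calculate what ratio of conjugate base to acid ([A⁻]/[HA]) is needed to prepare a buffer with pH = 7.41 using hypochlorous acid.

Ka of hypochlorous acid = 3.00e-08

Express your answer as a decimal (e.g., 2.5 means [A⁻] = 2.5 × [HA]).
[A⁻]/[HA] = 0.771

pKa = −log(3.00e-08) = 7.5229. pH = pKa + log([A⁻]/[HA]). 7.41 = 7.5229 + log(ratio). log(ratio) = 7.41 − 7.5229 = -0.1129. ratio = 10^(-0.1129) = 0.771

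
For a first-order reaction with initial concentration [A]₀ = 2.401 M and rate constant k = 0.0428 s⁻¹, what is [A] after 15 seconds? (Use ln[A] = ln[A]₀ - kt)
1.2635 M

ln[A] = ln[A]₀ - k·t = ln(2.401) - (0.0428)·(15) = 0.8759 - 0.6420 = 0.2339
[A] = e^(0.2339) = 1.2635 M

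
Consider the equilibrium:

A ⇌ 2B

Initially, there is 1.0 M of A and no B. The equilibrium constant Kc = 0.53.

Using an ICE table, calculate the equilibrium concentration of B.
[B] = 0.607 M

ICE: [A] = 1.0 − x, [B] = 2x.
Kc = (2x)²/(1.0 − x) = 0.53 ⇒ 4x² + 0.53x − 0.53 = 0.
x = (−0.53 + √(0.53² + 4·4·0.53))/(2·4) = (−0.53 + √8.7609)/8 = 0.30374.
[B] = 2x = 0.607 M.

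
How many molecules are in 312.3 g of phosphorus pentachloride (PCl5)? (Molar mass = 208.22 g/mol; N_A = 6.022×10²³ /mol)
Moles = 312.3 g ÷ 208.22 g/mol = 1.49986 mol
Molecules = 1.49986 mol × 6.022×10²³ /mol = 9.032e+23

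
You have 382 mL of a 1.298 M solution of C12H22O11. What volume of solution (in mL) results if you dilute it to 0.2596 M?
Using M₁V₁ = M₂V₂:
1.298 × 382 = 0.2596 × V₂
V₂ = (1.298 × 382) / 0.2596 = 1910 mL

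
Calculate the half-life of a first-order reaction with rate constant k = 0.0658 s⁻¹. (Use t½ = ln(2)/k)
10.53 s

t½ = ln(2)/k = 0.6931/0.0658 = 10.53 s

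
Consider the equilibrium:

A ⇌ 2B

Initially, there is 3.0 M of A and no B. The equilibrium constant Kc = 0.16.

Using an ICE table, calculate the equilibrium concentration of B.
[B] = 0.654 M

ICE: [A] = 3.0 − x, [B] = 2x.
Kc = (2x)²/(3.0 − x) = 0.16 ⇒ 4x² + 0.16x − 0.48 = 0.
x = (−0.16 + √(0.16² + 4·4·0.48))/(2·4) = (−0.16 + √7.7056)/8 = 0.32699.
[B] = 2x = 0.654 M.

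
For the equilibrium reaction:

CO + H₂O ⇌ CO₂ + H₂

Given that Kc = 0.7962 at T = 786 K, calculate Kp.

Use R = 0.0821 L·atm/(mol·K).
K_p = 0.7962

Δn = (moles gaseous products) − (moles gaseous reactants) = 0
T = 786 K; RT = 0.0821 × 786 = 64.5306
Kp = Kc·(RT)^Δn = 0.7962 × (64.5306)^0 = 0.7962 × 1 = 0.7962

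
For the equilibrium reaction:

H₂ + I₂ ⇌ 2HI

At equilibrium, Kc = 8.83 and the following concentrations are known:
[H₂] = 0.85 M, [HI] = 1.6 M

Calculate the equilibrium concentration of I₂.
[I₂] = 0.3411 M

Kc = ([HI]^2) / ([H₂] × [I₂]) = 8.83
[I₂]^1 = (product terms)/(Kc · other reactant terms) = 2.56 / (8.83 · 0.85) = 0.34108
[I₂] = 0.3411 M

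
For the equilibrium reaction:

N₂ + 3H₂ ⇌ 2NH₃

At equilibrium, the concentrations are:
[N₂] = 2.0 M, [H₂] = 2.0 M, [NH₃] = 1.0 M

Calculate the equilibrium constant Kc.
K_c = 0.0625

Kc = ([NH₃]^2) / ([N₂] × [H₂]^3)
   = ((1.0)^2) / ((2.0)·(2.0)^3)
   = 1 / 16 = 0.0625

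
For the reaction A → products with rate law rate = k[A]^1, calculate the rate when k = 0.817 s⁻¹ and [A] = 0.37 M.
0.3023 M/s

rate = k·[A]^1 = 0.817·(0.37)^1 = 0.817·0.37 = 0.3023 M/s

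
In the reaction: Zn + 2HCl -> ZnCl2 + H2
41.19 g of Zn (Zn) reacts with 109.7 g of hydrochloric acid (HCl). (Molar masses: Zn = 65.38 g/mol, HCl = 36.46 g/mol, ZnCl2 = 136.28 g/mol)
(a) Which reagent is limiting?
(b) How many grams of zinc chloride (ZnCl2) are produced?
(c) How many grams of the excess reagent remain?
(a) Zn, (b) 85.86 g, (c) 63.76 g

Moles of Zn = 41.19 g ÷ 65.38 g/mol = 0.630009 mol
Moles of HCl = 109.7 g ÷ 36.46 g/mol = 3.00878 mol
Moles ÷ coefficient: Zn: 0.630009/1 = 0.63, HCl: 3.00878/2 = 1.504
(a) Zn has the smaller value, so Zn is the limiting reagent.
(b) Moles of ZnCl2 = 0.630009 mol Zn × (1/1) = 0.630009 mol; mass = 0.630009 mol × 136.28 g/mol = 85.86 g
(c) HCl consumed = 0.630009 × (2/1) = 1.26002 mol; remaining = 3.00878 − 1.26002 = 1.74876 mol; mass = 1.74876 mol × 36.46 g/mol = 63.76 g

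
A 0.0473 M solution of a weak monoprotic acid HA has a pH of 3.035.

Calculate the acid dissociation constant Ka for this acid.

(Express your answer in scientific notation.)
K_a = 1.84e-05

[H⁺] = 10^(−pH) = 10^(−3.035) = 9.226e-04 M. For HA ⇌ H⁺ + A⁻, Ka = x²/(C − x) = (9.226e-04)²/(0.0473 − 9.226e-04) = 1.84e-05.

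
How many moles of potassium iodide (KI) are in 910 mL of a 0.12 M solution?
Moles = Molarity × Volume (L)
Moles = 0.12 M × 0.91 L = 0.1092 mol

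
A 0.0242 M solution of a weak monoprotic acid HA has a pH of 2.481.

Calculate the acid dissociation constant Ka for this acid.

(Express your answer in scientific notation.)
K_a = 5.22e-04

[H⁺] = 10^(−pH) = 10^(−2.481) = 3.304e-03 M. For HA ⇌ H⁺ + A⁻, Ka = x²/(C − x) = (3.304e-03)²/(0.0242 − 3.304e-03) = 5.22e-04.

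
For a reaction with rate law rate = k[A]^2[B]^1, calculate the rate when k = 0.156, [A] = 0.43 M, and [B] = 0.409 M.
0.0118 M/s

rate = k·[A]^2·[B]^1 = 0.156·(0.43)^2·(0.409)^1 = 0.156·0.1849·0.409 = 0.0118 M/s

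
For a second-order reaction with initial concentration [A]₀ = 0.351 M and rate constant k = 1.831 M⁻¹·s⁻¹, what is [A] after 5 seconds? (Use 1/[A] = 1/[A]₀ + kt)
0.0833 M

1/[A] = 1/[A]₀ + k·t = 1/0.351 + (1.831)·(5) = 2.8490 + 9.1550 = 12.0040
[A] = 1/12.0040 = 0.0833 M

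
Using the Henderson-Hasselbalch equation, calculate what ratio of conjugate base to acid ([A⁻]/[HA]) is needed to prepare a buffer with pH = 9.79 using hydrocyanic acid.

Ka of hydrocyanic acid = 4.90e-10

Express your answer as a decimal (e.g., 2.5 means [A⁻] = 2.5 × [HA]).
[A⁻]/[HA] = 3.021

pKa = −log(4.90e-10) = 9.3098. pH = pKa + log([A⁻]/[HA]). 9.79 = 9.3098 + log(ratio). log(ratio) = 9.79 − 9.3098 = 0.4802. ratio = 10^(0.4802) = 3.021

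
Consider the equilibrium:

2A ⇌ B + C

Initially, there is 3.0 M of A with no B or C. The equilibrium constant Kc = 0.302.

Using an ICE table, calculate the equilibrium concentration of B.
[B] = 0.785 M

ICE: [A] = 3.0 − 2x, [B] = [C] = x.
Kc = x²/(3.0 − 2x)² = 0.302 ⇒ √Kc = x/(3.0 − 2x).
x = √0.302·3.0/(1 + 2√0.302) = 0.54955·3.0/2.0991 = 0.7854.
[B] = x = 0.785 M.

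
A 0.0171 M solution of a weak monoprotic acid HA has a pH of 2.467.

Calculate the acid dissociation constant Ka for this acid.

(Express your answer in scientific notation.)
K_a = 8.50e-04

[H⁺] = 10^(−pH) = 10^(−2.467) = 3.412e-03 M. For HA ⇌ H⁺ + A⁻, Ka = x²/(C − x) = (3.412e-03)²/(0.0171 − 3.412e-03) = 8.50e-04.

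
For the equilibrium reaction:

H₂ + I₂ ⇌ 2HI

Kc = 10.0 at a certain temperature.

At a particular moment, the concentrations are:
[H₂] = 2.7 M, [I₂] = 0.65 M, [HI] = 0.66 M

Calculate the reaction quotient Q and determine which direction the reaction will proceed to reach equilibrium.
Q = 0.248, Q < K, reaction proceeds forward (toward products)

Q = ([HI]^2) / ([H₂] × [I₂])
  = ((0.66)^2) / ((2.7)·(0.65)) = 0.4356/1.755 = 0.2482
Since Q = 0.2482 < Kc = 10.0, the reaction proceeds forward (toward products) to reach equilibrium.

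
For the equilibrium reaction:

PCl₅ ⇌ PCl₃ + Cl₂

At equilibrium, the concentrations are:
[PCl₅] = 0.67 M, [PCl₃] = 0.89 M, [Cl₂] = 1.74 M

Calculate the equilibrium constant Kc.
K_c = 2.3113

Kc = ([PCl₃] × [Cl₂]) / ([PCl₅])
   = ((0.89)·(1.74)) / ((0.67))
   = 1.5486 / 0.67 = 2.3113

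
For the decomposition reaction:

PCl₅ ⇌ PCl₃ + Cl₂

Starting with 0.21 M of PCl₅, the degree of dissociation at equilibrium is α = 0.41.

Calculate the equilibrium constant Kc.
K_c = 0.0598

x = α·[A]₀ = 0.41 × 0.21 = 0.0861 M dissociated.
At eq: [PCl₅] = 0.21 − 0.0861 = 0.1239 M; [PCl₃] = [Cl₂] = x = 0.0861 M.
Kc = [PCl₃][Cl₂]/[PCl₅] = (0.0861)²/0.1239 = 0.05983.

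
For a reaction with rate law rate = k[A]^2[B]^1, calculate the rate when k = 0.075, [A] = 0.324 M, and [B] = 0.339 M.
0.002669 M/s

rate = k·[A]^2·[B]^1 = 0.075·(0.324)^2·(0.339)^1 = 0.075·0.104976·0.339 = 0.002669 M/s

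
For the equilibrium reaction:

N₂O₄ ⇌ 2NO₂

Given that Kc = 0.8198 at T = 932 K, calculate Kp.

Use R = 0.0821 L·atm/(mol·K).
K_p = 62.7288

Δn = (moles gaseous products) − (moles gaseous reactants) = 1
T = 932 K; RT = 0.0821 × 932 = 76.5172
Kp = Kc·(RT)^Δn = 0.8198 × (76.5172)^1 = 0.8198 × 76.5172 = 62.7288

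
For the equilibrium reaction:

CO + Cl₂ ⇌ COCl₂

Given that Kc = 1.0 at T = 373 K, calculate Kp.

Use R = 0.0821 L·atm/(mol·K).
K_p = 0.0327

Δn = (moles gaseous products) − (moles gaseous reactants) = -1
T = 373 K; RT = 0.0821 × 373 = 30.6233
Kp = Kc·(RT)^Δn = 1.0 × (30.6233)^-1 = 1.0 × 0.0326549 = 0.0327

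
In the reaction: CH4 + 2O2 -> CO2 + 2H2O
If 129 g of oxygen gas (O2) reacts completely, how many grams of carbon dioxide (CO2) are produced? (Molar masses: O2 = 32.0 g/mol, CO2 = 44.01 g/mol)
Moles of O2 = 129 g ÷ 32.0 g/mol = 4.03125 mol
Mole ratio: 1 mol CO2 / 2 mol O2
Moles of CO2 = 4.03125 × (1/2) = 2.01562 mol
Mass of CO2 = 2.01562 mol × 44.01 g/mol = 88.71 g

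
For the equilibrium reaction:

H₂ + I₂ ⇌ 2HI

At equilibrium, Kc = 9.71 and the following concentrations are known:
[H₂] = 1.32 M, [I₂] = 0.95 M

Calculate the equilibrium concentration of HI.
[HI] = 3.4895 M

Kc = ([HI]^2) / ([H₂] × [I₂]) = 9.71
[HI]^2 = Kc · (reactant terms)/(other product terms) = 9.71 · 1.254 / 1 = 12.176
[HI] = (12.176)^(1/2) = 3.4895 M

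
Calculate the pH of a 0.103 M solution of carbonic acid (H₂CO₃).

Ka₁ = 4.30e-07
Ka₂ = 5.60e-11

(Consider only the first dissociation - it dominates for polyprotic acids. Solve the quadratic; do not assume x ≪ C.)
pH = 3.68

x² + Ka₁·x − Ka₁·C = 0 with Ka₁ = 4.30e-07, C = 0.103.
x = (−Ka₁ + √(Ka₁² + 4·Ka₁·C))/2 = 2.1024e-04 M, so pH = 3.68.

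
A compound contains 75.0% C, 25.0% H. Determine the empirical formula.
Moles of C = 75.0 g / 12.01 g/mol = 6.245 mol
Moles of H = 25.0 g / 1.008 g/mol = 24.802 mol

Smallest moles = 6.245
Divide all by smallest:
C: 6.245 / 6.245 = 1.00
H: 24.802 / 6.245 = 3.97

Empirical formula: CH4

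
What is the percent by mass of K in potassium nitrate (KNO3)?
Mass of K in formula = 39.1 × 1 = 39.1 g/mol
Molar mass = 101.11 g/mol
% K = (39.1/101.11) × 100% = 38.67%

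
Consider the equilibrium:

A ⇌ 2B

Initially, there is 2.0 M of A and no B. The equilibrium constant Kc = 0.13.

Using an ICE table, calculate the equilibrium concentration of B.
[B] = 0.478 M

ICE: [A] = 2.0 − x, [B] = 2x.
Kc = (2x)²/(2.0 − x) = 0.13 ⇒ 4x² + 0.13x − 0.26 = 0.
x = (−0.13 + √(0.13² + 4·4·0.26))/(2·4) = (−0.13 + √4.1769)/8 = 0.23922.
[B] = 2x = 0.478 M.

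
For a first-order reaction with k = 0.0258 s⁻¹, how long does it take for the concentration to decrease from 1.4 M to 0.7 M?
26.87 s

From ln[A] = ln[A]₀ - k·t: t = ln([A]₀/[A])/k = ln(1.4/0.7)/0.0258 = ln(2.0000)/0.0258 = 0.6931/0.0258 = 26.87 s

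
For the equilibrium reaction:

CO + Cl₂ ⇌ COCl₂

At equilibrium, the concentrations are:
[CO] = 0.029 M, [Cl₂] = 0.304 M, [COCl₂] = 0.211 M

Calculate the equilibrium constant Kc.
K_c = 23.9338

Kc = ([COCl₂]) / ([CO] × [Cl₂])
   = ((0.211)) / ((0.029)·(0.304))
   = 0.211 / 0.008816 = 23.9338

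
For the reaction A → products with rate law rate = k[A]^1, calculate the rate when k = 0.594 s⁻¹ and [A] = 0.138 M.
0.08197 M/s

rate = k·[A]^1 = 0.594·(0.138)^1 = 0.594·0.138 = 0.08197 M/s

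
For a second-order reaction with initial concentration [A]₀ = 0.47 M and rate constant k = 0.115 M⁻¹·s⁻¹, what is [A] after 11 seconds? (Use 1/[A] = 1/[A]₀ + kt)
0.2948 M

1/[A] = 1/[A]₀ + k·t = 1/0.47 + (0.115)·(11) = 2.1277 + 1.2650 = 3.3927
[A] = 1/3.3927 = 0.2948 M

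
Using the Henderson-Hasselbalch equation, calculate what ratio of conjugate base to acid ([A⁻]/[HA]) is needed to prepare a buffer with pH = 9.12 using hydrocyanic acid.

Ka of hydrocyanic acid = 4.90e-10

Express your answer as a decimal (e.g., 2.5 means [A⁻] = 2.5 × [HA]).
[A⁻]/[HA] = 0.646

pKa = −log(4.90e-10) = 9.3098. pH = pKa + log([A⁻]/[HA]). 9.12 = 9.3098 + log(ratio). log(ratio) = 9.12 − 9.3098 = -0.1898. ratio = 10^(-0.1898) = 0.646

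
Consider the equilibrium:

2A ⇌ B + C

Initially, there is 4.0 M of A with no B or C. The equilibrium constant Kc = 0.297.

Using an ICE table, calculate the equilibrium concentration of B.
[B] = 1.043 M

ICE: [A] = 4.0 − 2x, [B] = [C] = x.
Kc = x²/(4.0 − 2x)² = 0.297 ⇒ √Kc = x/(4.0 − 2x).
x = √0.297·4.0/(1 + 2√0.297) = 0.54498·4.0/2.09 = 1.043.
[B] = x = 1.043 M.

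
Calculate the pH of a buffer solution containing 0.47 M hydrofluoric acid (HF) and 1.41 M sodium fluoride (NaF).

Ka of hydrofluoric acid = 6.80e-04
pH = 3.64

pKa = -log(6.80e-04) = 3.17. pH = pKa + log([A⁻]/[HA]) = 3.17 + log(1.41/0.47)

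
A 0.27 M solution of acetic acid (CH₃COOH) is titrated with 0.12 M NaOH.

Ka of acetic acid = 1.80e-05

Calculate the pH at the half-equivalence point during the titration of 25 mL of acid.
pH = pKa = 4.74

At the half-equivalence point, [HA] = [A⁻], so by Henderson–Hasselbalch pH = pKa + log(1) = pKa.
pKa = −log(1.80e-05) = 4.74.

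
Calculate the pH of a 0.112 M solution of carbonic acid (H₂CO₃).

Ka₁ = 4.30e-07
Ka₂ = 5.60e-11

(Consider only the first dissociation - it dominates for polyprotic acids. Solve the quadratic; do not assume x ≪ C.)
pH = 3.66

x² + Ka₁·x − Ka₁·C = 0 with Ka₁ = 4.30e-07, C = 0.112.
x = (−Ka₁ + √(Ka₁² + 4·Ka₁·C))/2 = 2.1924e-04 M, so pH = 3.66.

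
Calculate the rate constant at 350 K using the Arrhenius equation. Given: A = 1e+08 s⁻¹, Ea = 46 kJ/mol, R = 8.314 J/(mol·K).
1.36e+01 s⁻¹

k = A·exp(-Ea/(R·T)) = 1e+08·exp(-46000/(8.314·350)) = 1e+08·exp(-15.8081) = 1e+08·1.3634e-07 = 1.36e+01 s⁻¹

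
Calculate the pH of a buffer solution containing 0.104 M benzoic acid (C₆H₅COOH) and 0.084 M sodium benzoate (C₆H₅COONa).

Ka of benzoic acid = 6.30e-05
pH = 4.11

pKa = -log(6.30e-05) = 4.20. pH = pKa + log([A⁻]/[HA]) = 4.20 + log(0.084/0.104)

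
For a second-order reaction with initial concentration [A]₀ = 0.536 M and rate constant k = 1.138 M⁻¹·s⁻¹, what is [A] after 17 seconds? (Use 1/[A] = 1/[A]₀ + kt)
0.0471 M

1/[A] = 1/[A]₀ + k·t = 1/0.536 + (1.138)·(17) = 1.8657 + 19.3460 = 21.2117
[A] = 1/21.2117 = 0.0471 M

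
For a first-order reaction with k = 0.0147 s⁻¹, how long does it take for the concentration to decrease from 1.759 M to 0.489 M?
87.08 s

From ln[A] = ln[A]₀ - k·t: t = ln([A]₀/[A])/k = ln(1.759/0.489)/0.0147 = ln(3.5971)/0.0147 = 1.2801/0.0147 = 87.08 s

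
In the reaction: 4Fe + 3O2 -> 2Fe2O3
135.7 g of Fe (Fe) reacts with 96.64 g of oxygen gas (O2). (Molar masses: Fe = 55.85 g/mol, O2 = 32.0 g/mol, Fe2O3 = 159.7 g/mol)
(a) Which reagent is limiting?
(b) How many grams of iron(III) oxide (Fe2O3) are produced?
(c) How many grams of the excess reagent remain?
(a) Fe, (b) 194 g, (c) 38.33 g

Moles of Fe = 135.7 g ÷ 55.85 g/mol = 2.42972 mol
Moles of O2 = 96.64 g ÷ 32.0 g/mol = 3.02 mol
Moles ÷ coefficient: Fe: 2.42972/4 = 0.6074, O2: 3.02/3 = 1.007
(a) Fe has the smaller value, so Fe is the limiting reagent.
(b) Moles of Fe2O3 = 2.42972 mol Fe × (2/4) = 1.21486 mol; mass = 1.21486 mol × 159.7 g/mol = 194 g
(c) O2 consumed = 2.42972 × (3/4) = 1.82229 mol; remaining = 3.02 − 1.82229 = 1.19771 mol; mass = 1.19771 mol × 32.0 g/mol = 38.33 g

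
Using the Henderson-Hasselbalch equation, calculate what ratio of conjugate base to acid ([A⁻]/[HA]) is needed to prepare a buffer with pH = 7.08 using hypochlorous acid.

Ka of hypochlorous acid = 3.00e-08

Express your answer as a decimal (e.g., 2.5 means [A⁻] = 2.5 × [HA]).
[A⁻]/[HA] = 0.361

pKa = −log(3.00e-08) = 7.5229. pH = pKa + log([A⁻]/[HA]). 7.08 = 7.5229 + log(ratio). log(ratio) = 7.08 − 7.5229 = -0.4429. ratio = 10^(-0.4429) = 0.361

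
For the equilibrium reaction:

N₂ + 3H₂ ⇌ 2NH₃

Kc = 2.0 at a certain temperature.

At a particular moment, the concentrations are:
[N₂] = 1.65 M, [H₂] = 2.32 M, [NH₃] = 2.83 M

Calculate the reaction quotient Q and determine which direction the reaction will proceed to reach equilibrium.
Q = 0.389, Q < K, reaction proceeds forward (toward products)

Q = ([NH₃]^2) / ([N₂] × [H₂]^3)
  = ((2.83)^2) / ((1.65)·(2.32)^3) = 8.0089/20.604 = 0.3887
Since Q = 0.3887 < Kc = 2.0, the reaction proceeds forward (toward products) to reach equilibrium.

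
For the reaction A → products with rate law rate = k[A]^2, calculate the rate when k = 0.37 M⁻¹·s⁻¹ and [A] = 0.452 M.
0.07559 M/s

rate = k·[A]^2 = 0.37·(0.452)^2 = 0.37·0.204304 = 0.07559 M/s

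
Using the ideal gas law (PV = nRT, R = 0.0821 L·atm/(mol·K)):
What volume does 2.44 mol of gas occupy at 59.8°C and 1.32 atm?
T = 59.8°C + 273.15 = 332.95 K
V = nRT/P = (2.44 × 0.0821 × 332.95) / 1.32
V = 50.53 L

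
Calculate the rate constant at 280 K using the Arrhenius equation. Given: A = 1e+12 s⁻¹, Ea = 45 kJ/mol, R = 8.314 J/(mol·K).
4.03e+03 s⁻¹

k = A·exp(-Ea/(R·T)) = 1e+12·exp(-45000/(8.314·280)) = 1e+12·exp(-19.3306) = 1e+12·4.0257e-09 = 4.03e+03 s⁻¹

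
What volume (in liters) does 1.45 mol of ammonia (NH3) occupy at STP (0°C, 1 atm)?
At STP, 1 mol of gas occupies 22.4 L
Volume = 1.45 mol × 22.4 L/mol = 32.48 L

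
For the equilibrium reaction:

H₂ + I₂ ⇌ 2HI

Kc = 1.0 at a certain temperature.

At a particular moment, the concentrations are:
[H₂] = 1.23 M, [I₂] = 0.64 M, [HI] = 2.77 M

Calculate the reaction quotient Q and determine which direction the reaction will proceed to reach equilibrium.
Q = 9.747, Q > K, reaction proceeds reverse (toward reactants)

Q = ([HI]^2) / ([H₂] × [I₂])
  = ((2.77)^2) / ((1.23)·(0.64)) = 7.6729/0.7872 = 9.747
Since Q = 9.747 > Kc = 1.0, the reaction proceeds reverse (toward reactants) to reach equilibrium.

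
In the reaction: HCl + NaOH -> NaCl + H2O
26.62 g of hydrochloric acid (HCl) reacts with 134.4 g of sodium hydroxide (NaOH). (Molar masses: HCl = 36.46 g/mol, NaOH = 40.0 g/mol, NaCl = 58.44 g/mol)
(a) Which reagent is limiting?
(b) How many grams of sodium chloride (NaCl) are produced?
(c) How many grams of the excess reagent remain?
(a) HCl, (b) 42.67 g, (c) 105.2 g

Moles of HCl = 26.62 g ÷ 36.46 g/mol = 0.730115 mol
Moles of NaOH = 134.4 g ÷ 40.0 g/mol = 3.36 mol
Moles ÷ coefficient: HCl: 0.730115/1 = 0.7301, NaOH: 3.36/1 = 3.36
(a) HCl has the smaller value, so HCl is the limiting reagent.
(b) Moles of NaCl = 0.730115 mol HCl × (1/1) = 0.730115 mol; mass = 0.730115 mol × 58.44 g/mol = 42.67 g
(c) NaOH consumed = 0.730115 × (1/1) = 0.730115 mol; remaining = 3.36 − 0.730115 = 2.62988 mol; mass = 2.62988 mol × 40.0 g/mol = 105.2 g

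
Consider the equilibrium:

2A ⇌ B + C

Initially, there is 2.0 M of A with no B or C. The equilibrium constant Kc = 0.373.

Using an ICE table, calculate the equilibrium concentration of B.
[B] = 0.550 M

ICE: [A] = 2.0 − 2x, [B] = [C] = x.
Kc = x²/(2.0 − 2x)² = 0.373 ⇒ √Kc = x/(2.0 − 2x).
x = √0.373·2.0/(1 + 2√0.373) = 0.61074·2.0/2.2215 = 0.54985.
[B] = x = 0.550 M.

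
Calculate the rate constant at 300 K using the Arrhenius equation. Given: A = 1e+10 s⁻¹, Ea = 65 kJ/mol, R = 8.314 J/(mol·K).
4.81e-02 s⁻¹

k = A·exp(-Ea/(R·T)) = 1e+10·exp(-65000/(8.314·300)) = 1e+10·exp(-26.0605) = 1e+10·4.8093e-12 = 4.81e-02 s⁻¹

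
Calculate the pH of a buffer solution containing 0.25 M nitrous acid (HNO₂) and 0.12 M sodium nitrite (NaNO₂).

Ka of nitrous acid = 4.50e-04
pH = 3.03

pKa = -log(4.50e-04) = 3.35. pH = pKa + log([A⁻]/[HA]) = 3.35 + log(0.12/0.25)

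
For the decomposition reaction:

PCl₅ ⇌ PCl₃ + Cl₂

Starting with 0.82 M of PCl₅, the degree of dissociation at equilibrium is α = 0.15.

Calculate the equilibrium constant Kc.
K_c = 0.0217

x = α·[A]₀ = 0.15 × 0.82 = 0.123 M dissociated.
At eq: [PCl₅] = 0.82 − 0.123 = 0.697 M; [PCl₃] = [Cl₂] = x = 0.123 M.
Kc = [PCl₃][Cl₂]/[PCl₅] = (0.123)²/0.697 = 0.02171.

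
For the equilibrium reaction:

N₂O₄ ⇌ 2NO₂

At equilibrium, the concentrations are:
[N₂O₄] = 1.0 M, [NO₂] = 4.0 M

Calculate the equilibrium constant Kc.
K_c = 16.0000

Kc = ([NO₂]^2) / ([N₂O₄])
   = ((4.0)^2) / ((1.0))
   = 16 / 1 = 16.0000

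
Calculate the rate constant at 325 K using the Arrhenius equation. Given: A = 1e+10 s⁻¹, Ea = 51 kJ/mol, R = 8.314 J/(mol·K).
6.35e+01 s⁻¹

k = A·exp(-Ea/(R·T)) = 1e+10·exp(-51000/(8.314·325)) = 1e+10·exp(-18.8746) = 1e+10·6.3516e-09 = 6.35e+01 s⁻¹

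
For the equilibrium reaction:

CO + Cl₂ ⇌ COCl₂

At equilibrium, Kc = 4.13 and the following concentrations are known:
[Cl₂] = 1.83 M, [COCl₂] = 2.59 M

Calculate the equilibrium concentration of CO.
[CO] = 0.3427 M

Kc = ([COCl₂]) / ([CO] × [Cl₂]) = 4.13
[CO]^1 = (product terms)/(Kc · other reactant terms) = 2.59 / (4.13 · 1.83) = 0.34269
[CO] = 0.3427 M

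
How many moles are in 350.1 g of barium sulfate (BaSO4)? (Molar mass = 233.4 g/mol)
Moles = 350.1 g ÷ 233.4 g/mol = 1.5 mol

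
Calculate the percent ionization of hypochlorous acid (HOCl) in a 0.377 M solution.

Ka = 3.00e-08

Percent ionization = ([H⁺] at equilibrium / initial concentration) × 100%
Percent ionization = 0.0282%

Let x = [H⁺]. Ka = x²/(C - x) ⇒ x² + (3.00e-08)x - (3.00e-08)(0.377) = 0. x = 1.0633e-04. Percent = (1.0633e-04/0.377) × 100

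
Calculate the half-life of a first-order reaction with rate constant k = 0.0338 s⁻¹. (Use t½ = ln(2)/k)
20.51 s

t½ = ln(2)/k = 0.6931/0.0338 = 20.51 s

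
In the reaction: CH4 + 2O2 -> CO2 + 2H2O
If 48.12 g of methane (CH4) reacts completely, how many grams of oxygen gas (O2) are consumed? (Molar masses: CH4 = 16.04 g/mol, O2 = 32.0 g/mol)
Moles of CH4 = 48.12 g ÷ 16.04 g/mol = 3 mol
Mole ratio: 2 mol O2 / 1 mol CH4
Moles of O2 = 3 × (2/1) = 6 mol
Mass of O2 = 6 mol × 32.0 g/mol = 192 g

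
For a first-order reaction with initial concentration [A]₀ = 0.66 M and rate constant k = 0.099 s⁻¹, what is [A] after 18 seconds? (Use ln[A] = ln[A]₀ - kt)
0.1111 M

ln[A] = ln[A]₀ - k·t = ln(0.66) - (0.099)·(18) = -0.4155 - 1.7820 = -2.1975
[A] = e^(-2.1975) = 0.1111 M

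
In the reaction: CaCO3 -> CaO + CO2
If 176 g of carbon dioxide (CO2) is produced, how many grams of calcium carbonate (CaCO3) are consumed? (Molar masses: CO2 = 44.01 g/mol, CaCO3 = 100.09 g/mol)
Moles of CO2 = 176 g ÷ 44.01 g/mol = 3.99909 mol
Mole ratio: 1 mol CaCO3 / 1 mol CO2
Moles of CaCO3 = 3.99909 × (1/1) = 3.99909 mol
Mass of CaCO3 = 3.99909 mol × 100.09 g/mol = 400.3 g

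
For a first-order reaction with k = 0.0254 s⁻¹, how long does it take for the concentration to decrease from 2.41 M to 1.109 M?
30.56 s

From ln[A] = ln[A]₀ - k·t: t = ln([A]₀/[A])/k = ln(2.41/1.109)/0.0254 = ln(2.1731)/0.0254 = 0.7762/0.0254 = 30.56 s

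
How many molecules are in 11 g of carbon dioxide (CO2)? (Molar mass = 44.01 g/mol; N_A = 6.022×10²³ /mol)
Moles = 11 g ÷ 44.01 g/mol = 0.249943 mol
Molecules = 0.249943 mol × 6.022×10²³ /mol = 1.505e+23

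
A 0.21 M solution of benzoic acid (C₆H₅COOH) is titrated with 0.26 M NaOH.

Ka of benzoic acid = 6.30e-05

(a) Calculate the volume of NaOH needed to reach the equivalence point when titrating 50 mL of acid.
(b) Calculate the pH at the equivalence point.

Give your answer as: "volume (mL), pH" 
V = 40.4 mL, pH = 8.63

(a) At equivalence: moles acid = moles base.
moles acid = 0.21 × 0.05 = 0.0105 mol; V_NaOH = 0.0105/0.26 = 0.04038 L = 40.4 mL.
(b) At equivalence, all acid → conjugate base A⁻ at [A⁻] = 0.0105/0.09038 = 0.1162 M.
Kb = Kw/Ka = 1.0e-14/6.30e-05 = 1.587e-10; [OH⁻] = √(Kb·[A⁻]) = 4.294e-06; pOH = 5.37; pH = 14 − pOH = 8.63.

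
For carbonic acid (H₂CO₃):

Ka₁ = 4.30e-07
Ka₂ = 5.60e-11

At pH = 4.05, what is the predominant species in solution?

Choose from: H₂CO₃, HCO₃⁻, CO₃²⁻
H₂CO₃

pKa1 = 6.37, pKa2 = 10.25. Each pKa is the crossover between adjacent species; pH = 4.05 lies in the region where H₂CO₃ predominates.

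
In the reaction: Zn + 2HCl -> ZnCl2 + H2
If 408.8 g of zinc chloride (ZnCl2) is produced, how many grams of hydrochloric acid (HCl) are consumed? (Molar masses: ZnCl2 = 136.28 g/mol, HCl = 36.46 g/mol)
Moles of ZnCl2 = 408.8 g ÷ 136.28 g/mol = 2.99971 mol
Mole ratio: 2 mol HCl / 1 mol ZnCl2
Moles of HCl = 2.99971 × (2/1) = 5.99941 mol
Mass of HCl = 5.99941 mol × 36.46 g/mol = 218.7 g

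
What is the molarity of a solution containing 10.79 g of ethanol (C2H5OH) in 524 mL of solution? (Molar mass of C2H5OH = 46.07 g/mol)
Moles of C2H5OH = 10.79 g ÷ 46.07 g/mol = 0.234209 mol
Volume = 524 mL = 0.524 L
Molarity = 0.234209 mol ÷ 0.524 L = 0.447 M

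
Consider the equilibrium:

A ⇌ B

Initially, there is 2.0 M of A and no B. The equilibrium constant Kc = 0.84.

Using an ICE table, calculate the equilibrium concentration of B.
[B] = 0.913 M

ICE: [A] = 2.0 − x, [B] = x.
Kc = x/(2.0 − x) = 0.84 ⇒ x = 0.84·2.0/(1 + 0.84) = 1.68/1.84 = 0.913.
[B] = x = 0.913 M.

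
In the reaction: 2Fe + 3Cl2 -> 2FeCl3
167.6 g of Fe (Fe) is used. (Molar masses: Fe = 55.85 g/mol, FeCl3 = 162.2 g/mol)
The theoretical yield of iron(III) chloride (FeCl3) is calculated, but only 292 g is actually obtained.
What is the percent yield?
Moles of Fe = 167.6 g ÷ 55.85 g/mol = 3.0009 mol
Mole ratio: 2 mol FeCl3 / 2 mol Fe
Moles of FeCl3 = 3.0009 × (2/2) = 3.0009 mol
Theoretical yield = 3.0009 mol × 162.2 g/mol = 486.75 g
Actual yield = 292 g
Percent yield = (292 / 486.75) × 100% = 60.0%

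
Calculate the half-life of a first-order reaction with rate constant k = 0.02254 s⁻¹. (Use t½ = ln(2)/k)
30.75 s

t½ = ln(2)/k = 0.6931/0.02254 = 30.75 s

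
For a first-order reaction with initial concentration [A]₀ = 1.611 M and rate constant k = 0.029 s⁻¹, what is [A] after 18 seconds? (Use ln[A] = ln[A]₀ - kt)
0.9559 M

ln[A] = ln[A]₀ - k·t = ln(1.611) - (0.029)·(18) = 0.4769 - 0.5220 = -0.0451
[A] = e^(-0.0451) = 0.9559 M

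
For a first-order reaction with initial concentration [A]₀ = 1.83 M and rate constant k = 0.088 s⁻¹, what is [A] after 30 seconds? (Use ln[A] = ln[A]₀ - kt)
0.1306 M

ln[A] = ln[A]₀ - k·t = ln(1.83) - (0.088)·(30) = 0.6043 - 2.6400 = -2.0357
[A] = e^(-2.0357) = 0.1306 M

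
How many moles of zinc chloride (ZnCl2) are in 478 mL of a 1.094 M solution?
Moles = Molarity × Volume (L)
Moles = 1.094 M × 0.478 L = 0.5229 mol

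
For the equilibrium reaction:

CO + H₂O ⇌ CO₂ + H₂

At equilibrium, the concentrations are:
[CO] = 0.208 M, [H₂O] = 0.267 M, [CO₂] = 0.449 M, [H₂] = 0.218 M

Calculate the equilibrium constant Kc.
K_c = 1.7625

Kc = ([CO₂] × [H₂]) / ([CO] × [H₂O])
   = ((0.449)·(0.218)) / ((0.208)·(0.267))
   = 0.097882 / 0.055536 = 1.7625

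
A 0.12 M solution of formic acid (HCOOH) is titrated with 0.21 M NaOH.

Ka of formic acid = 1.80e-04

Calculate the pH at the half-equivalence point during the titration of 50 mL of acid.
pH = pKa = 3.74

At the half-equivalence point, [HA] = [A⁻], so by Henderson–Hasselbalch pH = pKa + log(1) = pKa.
pKa = −log(1.80e-04) = 3.74.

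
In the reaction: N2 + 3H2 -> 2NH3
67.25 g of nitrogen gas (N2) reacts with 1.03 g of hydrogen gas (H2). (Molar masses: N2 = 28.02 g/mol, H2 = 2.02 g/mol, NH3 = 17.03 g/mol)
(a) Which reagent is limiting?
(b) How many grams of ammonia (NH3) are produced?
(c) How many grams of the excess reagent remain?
(a) H2, (b) 5.789 g, (c) 62.49 g

Moles of N2 = 67.25 g ÷ 28.02 g/mol = 2.40007 mol
Moles of H2 = 1.03 g ÷ 2.02 g/mol = 0.509901 mol
Moles ÷ coefficient: N2: 2.40007/1 = 2.4, H2: 0.509901/3 = 0.17
(a) H2 has the smaller value, so H2 is the limiting reagent.
(b) Moles of NH3 = 0.509901 mol H2 × (2/3) = 0.339934 mol; mass = 0.339934 mol × 17.03 g/mol = 5.789 g
(c) N2 consumed = 0.509901 × (1/3) = 0.169967 mol; remaining = 2.40007 − 0.169967 = 2.2301 mol; mass = 2.2301 mol × 28.02 g/mol = 62.49 g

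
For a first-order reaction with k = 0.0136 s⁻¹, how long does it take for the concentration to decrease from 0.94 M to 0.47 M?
50.97 s

From ln[A] = ln[A]₀ - k·t: t = ln([A]₀/[A])/k = ln(0.94/0.47)/0.0136 = ln(2.0000)/0.0136 = 0.6931/0.0136 = 50.97 s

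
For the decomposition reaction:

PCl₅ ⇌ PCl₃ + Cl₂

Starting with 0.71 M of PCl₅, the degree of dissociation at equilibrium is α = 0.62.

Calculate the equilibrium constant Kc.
K_c = 0.7182

x = α·[A]₀ = 0.62 × 0.71 = 0.4402 M dissociated.
At eq: [PCl₅] = 0.71 − 0.4402 = 0.2698 M; [PCl₃] = [Cl₂] = x = 0.4402 M.
Kc = [PCl₃][Cl₂]/[PCl₅] = (0.4402)²/0.2698 = 0.7182.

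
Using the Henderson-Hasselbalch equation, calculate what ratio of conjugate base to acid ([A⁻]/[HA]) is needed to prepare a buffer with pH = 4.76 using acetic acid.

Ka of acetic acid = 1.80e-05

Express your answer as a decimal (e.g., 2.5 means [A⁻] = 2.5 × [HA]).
[A⁻]/[HA] = 1.036

pKa = −log(1.80e-05) = 4.7447. pH = pKa + log([A⁻]/[HA]). 4.76 = 4.7447 + log(ratio). log(ratio) = 4.76 − 4.7447 = 0.0153. ratio = 10^(0.0153) = 1.036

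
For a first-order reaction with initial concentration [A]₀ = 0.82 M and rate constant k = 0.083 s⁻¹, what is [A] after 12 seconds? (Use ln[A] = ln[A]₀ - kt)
0.3029 M

ln[A] = ln[A]₀ - k·t = ln(0.82) - (0.083)·(12) = -0.1985 - 0.9960 = -1.1945
[A] = e^(-1.1945) = 0.3029 M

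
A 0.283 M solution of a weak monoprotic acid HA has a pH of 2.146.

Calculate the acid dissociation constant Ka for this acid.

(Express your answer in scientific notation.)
K_a = 1.85e-04

[H⁺] = 10^(−pH) = 10^(−2.146) = 7.145e-03 M. For HA ⇌ H⁺ + A⁻, Ka = x²/(C − x) = (7.145e-03)²/(0.283 − 7.145e-03) = 1.85e-04.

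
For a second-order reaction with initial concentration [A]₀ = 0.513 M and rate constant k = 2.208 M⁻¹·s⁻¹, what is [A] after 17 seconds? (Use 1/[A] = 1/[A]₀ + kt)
0.0253 M

1/[A] = 1/[A]₀ + k·t = 1/0.513 + (2.208)·(17) = 1.9493 + 37.5360 = 39.4853
[A] = 1/39.4853 = 0.0253 M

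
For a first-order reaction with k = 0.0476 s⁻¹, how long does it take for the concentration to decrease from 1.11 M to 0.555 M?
14.56 s

From ln[A] = ln[A]₀ - k·t: t = ln([A]₀/[A])/k = ln(1.11/0.555)/0.0476 = ln(2.0000)/0.0476 = 0.6931/0.0476 = 14.56 s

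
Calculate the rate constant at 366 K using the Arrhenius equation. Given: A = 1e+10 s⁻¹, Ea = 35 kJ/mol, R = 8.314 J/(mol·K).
1.01e+05 s⁻¹

k = A·exp(-Ea/(R·T)) = 1e+10·exp(-35000/(8.314·366)) = 1e+10·exp(-11.5021) = 1e+10·1.0109e-05 = 1.01e+05 s⁻¹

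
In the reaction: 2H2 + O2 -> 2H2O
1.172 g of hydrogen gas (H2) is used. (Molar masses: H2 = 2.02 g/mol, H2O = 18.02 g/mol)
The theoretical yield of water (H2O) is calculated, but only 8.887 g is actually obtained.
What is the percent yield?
Moles of H2 = 1.172 g ÷ 2.02 g/mol = 0.580198 mol
Mole ratio: 2 mol H2O / 2 mol H2
Moles of H2O = 0.580198 × (2/2) = 0.580198 mol
Theoretical yield = 0.580198 mol × 18.02 g/mol = 10.455 g
Actual yield = 8.887 g
Percent yield = (8.887 / 10.455) × 100% = 85.0%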